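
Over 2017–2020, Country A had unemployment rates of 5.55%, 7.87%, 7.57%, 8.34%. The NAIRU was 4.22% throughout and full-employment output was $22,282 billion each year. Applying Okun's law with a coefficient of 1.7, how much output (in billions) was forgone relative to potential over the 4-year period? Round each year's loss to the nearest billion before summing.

$4,717 billion

Year 2017: gap = -1.7 × (5.55 - 4.22) = -2.261%, loss ≈ 22282 × 2.261/100 ≈ 504.
Year 2018: gap = -1.7 × (7.87 - 4.22) = -6.205%, loss ≈ 22282 × 6.205/100 ≈ 1383.
Year 2019: gap = -1.7 × (7.57 - 4.22) = -5.695%, loss ≈ 22282 × 5.695/100 ≈ 1269.
Year 2020: gap = -1.7 × (8.34 - 4.22) = -7.004%, loss ≈ 22282 × 7.004/100 ≈ 1561.
Total lost output = 504 + 1383 + 1269 + 1561 = 4717 billion.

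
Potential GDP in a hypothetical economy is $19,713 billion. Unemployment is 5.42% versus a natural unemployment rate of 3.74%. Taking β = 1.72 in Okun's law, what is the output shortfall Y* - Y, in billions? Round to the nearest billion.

Output gap = -1.72 × (5.42 - 3.74) = -1.72 × 1.68 = -2.8896%.
Actual GDP ≈ 19713 × 0.971104 ≈ 19143 billion, so the shortfall is 19713 - 19143 = 570 billion.

$570 billion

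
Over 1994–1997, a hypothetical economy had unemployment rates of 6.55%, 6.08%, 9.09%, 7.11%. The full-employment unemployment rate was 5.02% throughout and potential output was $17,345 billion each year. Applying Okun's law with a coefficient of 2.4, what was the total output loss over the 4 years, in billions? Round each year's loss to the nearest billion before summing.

$3,642 billion

Year 1994: gap = -2.4 × (6.55 - 5.02) = -3.672%, loss ≈ 17345 × 3.672/100 ≈ 637.
Year 1995: gap = -2.4 × (6.08 - 5.02) = -2.544%, loss ≈ 17345 × 2.544/100 ≈ 441.
Year 1996: gap = -2.4 × (9.09 - 5.02) = -9.768%, loss ≈ 17345 × 9.768/100 ≈ 1694.
Year 1997: gap = -2.4 × (7.11 - 5.02) = -5.016%, loss ≈ 17345 × 5.016/100 ≈ 870.
Total lost output = 637 + 441 + 1694 + 870 = 3642 billion.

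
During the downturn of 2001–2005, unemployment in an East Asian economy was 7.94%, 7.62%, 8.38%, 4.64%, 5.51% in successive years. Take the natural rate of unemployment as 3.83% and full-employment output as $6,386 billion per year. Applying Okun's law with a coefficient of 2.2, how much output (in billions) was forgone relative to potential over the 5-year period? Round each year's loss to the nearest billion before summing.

$2,098 billion

Year 2001: gap = -2.2 × (7.94 - 3.83) = -9.042%, loss ≈ 6386 × 9.042/100 ≈ 577.
Year 2002: gap = -2.2 × (7.62 - 3.83) = -8.338%, loss ≈ 6386 × 8.338/100 ≈ 532.
Year 2003: gap = -2.2 × (8.38 - 3.83) = -10.01%, loss ≈ 6386 × 10.01/100 ≈ 639.
Year 2004: gap = -2.2 × (4.64 - 3.83) = -1.782%, loss ≈ 6386 × 1.782/100 ≈ 114.
Year 2005: gap = -2.2 × (5.51 - 3.83) = -3.696%, loss ≈ 6386 × 3.696/100 ≈ 236.
Total lost output = 577 + 532 + 639 + 114 + 236 = 2098 billion.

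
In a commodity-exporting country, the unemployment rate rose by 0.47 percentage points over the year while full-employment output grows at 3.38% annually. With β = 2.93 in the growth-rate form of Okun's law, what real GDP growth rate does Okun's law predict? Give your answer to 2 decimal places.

Growth-rate Okun's law: g_Y = g_Y* - β × Δu.
g_Y = 3.38 - 2.93 × (0.47) = 3.38 - 1.3771 = 2.0029%, i.e. 2.00% to 2 d.p.

2.00%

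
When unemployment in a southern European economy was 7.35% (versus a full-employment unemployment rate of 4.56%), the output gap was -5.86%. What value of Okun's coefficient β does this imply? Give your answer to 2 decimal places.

β ≈ 2.10

Okun's law: output gap = -β × (u - u*).
-5.86 = -β × (7.35 - 4.56) = -β × 2.79, so β = 5.86/2.79 = 2.10.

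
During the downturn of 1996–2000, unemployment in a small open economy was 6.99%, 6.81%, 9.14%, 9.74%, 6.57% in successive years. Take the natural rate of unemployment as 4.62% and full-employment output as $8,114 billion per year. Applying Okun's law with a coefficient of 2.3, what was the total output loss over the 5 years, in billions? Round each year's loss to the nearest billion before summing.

$3,015 billion

Year 1996: gap = -2.3 × (6.99 - 4.62) = -5.451%, loss ≈ 8114 × 5.451/100 ≈ 442.
Year 1997: gap = -2.3 × (6.81 - 4.62) = -5.037%, loss ≈ 8114 × 5.037/100 ≈ 409.
Year 1998: gap = -2.3 × (9.14 - 4.62) = -10.396%, loss ≈ 8114 × 10.396/100 ≈ 844.
Year 1999: gap = -2.3 × (9.74 - 4.62) = -11.776%, loss ≈ 8114 × 11.776/100 ≈ 956.
Year 2000: gap = -2.3 × (6.57 - 4.62) = -4.485%, loss ≈ 8114 × 4.485/100 ≈ 364.
Total lost output = 442 + 409 + 844 + 956 + 364 = 3015 billion.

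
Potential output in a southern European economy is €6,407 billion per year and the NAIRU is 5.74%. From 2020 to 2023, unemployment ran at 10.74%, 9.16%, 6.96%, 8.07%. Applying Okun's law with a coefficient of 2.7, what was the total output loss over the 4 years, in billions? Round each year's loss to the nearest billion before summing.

Year 2020: gap = -2.7 × (10.74 - 5.74) = -13.5%, loss ≈ 6407 × 13.5/100 ≈ 865.
Year 2021: gap = -2.7 × (9.16 - 5.74) = -9.234%, loss ≈ 6407 × 9.234/100 ≈ 592.
Year 2022: gap = -2.7 × (6.96 - 5.74) = -3.294%, loss ≈ 6407 × 3.294/100 ≈ 211.
Year 2023: gap = -2.7 × (8.07 - 5.74) = -6.291%, loss ≈ 6407 × 6.291/100 ≈ 403.
Total lost output = 865 + 592 + 211 + 403 = 2071 billion.

€2,071 billion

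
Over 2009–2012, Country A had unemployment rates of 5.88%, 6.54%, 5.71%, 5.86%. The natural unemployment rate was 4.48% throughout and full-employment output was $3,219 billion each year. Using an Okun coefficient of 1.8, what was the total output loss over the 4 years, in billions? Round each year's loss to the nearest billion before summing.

Year 2009: gap = -1.8 × (5.88 - 4.48) = -2.52%, loss ≈ 3219 × 2.52/100 ≈ 81.
Year 2010: gap = -1.8 × (6.54 - 4.48) = -3.708%, loss ≈ 3219 × 3.708/100 ≈ 119.
Year 2011: gap = -1.8 × (5.71 - 4.48) = -2.214%, loss ≈ 3219 × 2.214/100 ≈ 71.
Year 2012: gap = -1.8 × (5.86 - 4.48) = -2.484%, loss ≈ 3219 × 2.484/100 ≈ 80.
Total lost output = 81 + 119 + 71 + 80 = 351 billion.

$351 billion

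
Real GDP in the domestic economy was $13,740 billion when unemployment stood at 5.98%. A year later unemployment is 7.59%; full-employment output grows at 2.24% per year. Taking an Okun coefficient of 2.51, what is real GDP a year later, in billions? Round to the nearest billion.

Δu = 7.59 - 5.98 = 1.61 points.
Okun's law (growth form): g_Y = g_Y* - β × Δu = 2.24 - 2.51 × (1.61) = 2.24 - 4.0411 = -1.8011%.
Real GDP in the next year = 13740 × (1 - 1.8011/100) = 13740 × 0.981989 ≈ 13493 billion.

$13,493 billion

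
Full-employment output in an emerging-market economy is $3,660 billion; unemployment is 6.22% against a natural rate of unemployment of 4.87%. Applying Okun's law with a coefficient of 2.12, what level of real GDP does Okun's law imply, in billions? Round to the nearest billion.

Unemployment gap = 6.22 - 4.87 = 1.35 points, so the output gap is -2.12 × 1.35 = -2.862%.
Actual GDP = 3660 × (1 - 2.862/100) = 3660 × 0.97138 ≈ 3555 billion.

$3,555 billion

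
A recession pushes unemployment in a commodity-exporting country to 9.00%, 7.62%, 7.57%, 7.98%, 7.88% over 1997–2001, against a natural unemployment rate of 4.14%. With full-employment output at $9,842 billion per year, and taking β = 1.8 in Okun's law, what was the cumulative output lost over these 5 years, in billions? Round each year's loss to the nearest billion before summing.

$3,429 billion

Year 1997: gap = -1.8 × (9 - 4.14) = -8.748%, loss ≈ 9842 × 8.748/100 ≈ 861.
Year 1998: gap = -1.8 × (7.62 - 4.14) = -6.264%, loss ≈ 9842 × 6.264/100 ≈ 617.
Year 1999: gap = -1.8 × (7.57 - 4.14) = -6.174%, loss ≈ 9842 × 6.174/100 ≈ 608.
Year 2000: gap = -1.8 × (7.98 - 4.14) = -6.912%, loss ≈ 9842 × 6.912/100 ≈ 680.
Year 2001: gap = -1.8 × (7.88 - 4.14) = -6.732%, loss ≈ 9842 × 6.732/100 ≈ 663.
Total lost output = 861 + 617 + 608 + 680 + 663 = 3429 billion.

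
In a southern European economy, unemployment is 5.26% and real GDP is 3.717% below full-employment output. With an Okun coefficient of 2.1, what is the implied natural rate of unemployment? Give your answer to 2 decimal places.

3.49%

From Okun's law, u - u* = -(output gap)/β = -(-3.717)/2.1 = 1.77 points.
So u* = 5.26 - 1.77 = 3.49%.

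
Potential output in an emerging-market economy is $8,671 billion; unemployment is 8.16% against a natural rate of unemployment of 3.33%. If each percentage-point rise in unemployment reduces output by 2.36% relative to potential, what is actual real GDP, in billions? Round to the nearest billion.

$7,683 billion

Unemployment gap = 8.16 - 3.33 = 4.83 points, so the output gap is -2.36 × 4.83 = -11.3988%.
Actual GDP = 8671 × (1 - 11.3988/100) = 8671 × 0.886012 ≈ 7683 billion.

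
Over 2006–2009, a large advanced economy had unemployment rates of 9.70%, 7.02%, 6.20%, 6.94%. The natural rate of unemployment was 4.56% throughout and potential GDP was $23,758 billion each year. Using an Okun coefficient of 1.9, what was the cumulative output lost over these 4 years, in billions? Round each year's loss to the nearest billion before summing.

Year 2006: gap = -1.9 × (9.7 - 4.56) = -9.766%, loss ≈ 23758 × 9.766/100 ≈ 2320.
Year 2007: gap = -1.9 × (7.02 - 4.56) = -4.674%, loss ≈ 23758 × 4.674/100 ≈ 1110.
Year 2008: gap = -1.9 × (6.2 - 4.56) = -3.116%, loss ≈ 23758 × 3.116/100 ≈ 740.
Year 2009: gap = -1.9 × (6.94 - 4.56) = -4.522%, loss ≈ 23758 × 4.522/100 ≈ 1074.
Total lost output = 2320 + 1110 + 740 + 1074 = 5244 billion.

$5,244 billion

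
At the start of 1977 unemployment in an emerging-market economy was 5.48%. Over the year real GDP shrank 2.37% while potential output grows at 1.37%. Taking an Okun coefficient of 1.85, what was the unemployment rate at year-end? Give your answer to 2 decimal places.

Growth-rate Okun's law: g_Y = g_Y* - β × Δu, so Δu = (g_Y* - g_Y)/β.
Δu = (1.37 + 2.37)/1.85 = 3.74/1.85 = 2.02 percentage points.
Year-end unemployment = 5.48 + 2.02 = 7.50%.

7.50%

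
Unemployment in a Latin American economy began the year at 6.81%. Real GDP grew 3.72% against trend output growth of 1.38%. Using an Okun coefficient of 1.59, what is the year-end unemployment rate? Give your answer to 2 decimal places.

Growth-rate Okun's law: g_Y = g_Y* - β × Δu, so Δu = (g_Y* - g_Y)/β.
Δu = (1.38 - 3.72)/1.59 = -2.34/1.59 = -1.47 percentage points.
Year-end unemployment = 6.81 - 1.47 = 5.34%.

5.34%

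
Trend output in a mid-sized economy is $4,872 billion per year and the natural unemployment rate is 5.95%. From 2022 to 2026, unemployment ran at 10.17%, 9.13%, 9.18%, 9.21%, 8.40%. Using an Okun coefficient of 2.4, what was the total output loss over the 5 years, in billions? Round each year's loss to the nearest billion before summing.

Year 2022: gap = -2.4 × (10.17 - 5.95) = -10.128%, loss ≈ 4872 × 10.128/100 ≈ 493.
Year 2023: gap = -2.4 × (9.13 - 5.95) = -7.632%, loss ≈ 4872 × 7.632/100 ≈ 372.
Year 2024: gap = -2.4 × (9.18 - 5.95) = -7.752%, loss ≈ 4872 × 7.752/100 ≈ 378.
Year 2025: gap = -2.4 × (9.21 - 5.95) = -7.824%, loss ≈ 4872 × 7.824/100 ≈ 381.
Year 2026: gap = -2.4 × (8.4 - 5.95) = -5.88%, loss ≈ 4872 × 5.88/100 ≈ 286.
Total lost output = 493 + 372 + 378 + 381 + 286 = 1910 billion.

$1,910 billion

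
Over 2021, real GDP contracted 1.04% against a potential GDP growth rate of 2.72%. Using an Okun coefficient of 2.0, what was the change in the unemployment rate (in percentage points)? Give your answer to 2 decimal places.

1.88 percentage points

Growth-rate Okun's law: g_Y = g_Y* - β × Δu, so Δu = (g_Y* - g_Y)/β.
Δu = (2.72 + 1.04)/2.0 = 3.76/2.0 = 1.88 percentage points.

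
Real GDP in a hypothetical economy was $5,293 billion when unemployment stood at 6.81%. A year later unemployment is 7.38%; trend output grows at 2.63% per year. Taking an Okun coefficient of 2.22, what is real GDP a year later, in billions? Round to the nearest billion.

Δu = 7.38 - 6.81 = 0.57 points.
Okun's law (growth form): g_Y = g_Y* - β × Δu = 2.63 - 2.22 × (0.57) = 2.63 - 1.2654 = 1.3646%.
Real GDP in the next year = 5293 × (1 + 1.3646/100) = 5293 × 1.013646 ≈ 5365 billion.

$5,365 billion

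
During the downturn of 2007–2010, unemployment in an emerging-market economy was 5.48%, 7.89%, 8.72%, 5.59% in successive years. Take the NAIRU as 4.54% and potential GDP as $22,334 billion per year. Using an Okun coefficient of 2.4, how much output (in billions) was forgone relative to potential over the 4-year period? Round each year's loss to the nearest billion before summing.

Year 2007: gap = -2.4 × (5.48 - 4.54) = -2.256%, loss ≈ 22334 × 2.256/100 ≈ 504.
Year 2008: gap = -2.4 × (7.89 - 4.54) = -8.04%, loss ≈ 22334 × 8.04/100 ≈ 1796.
Year 2009: gap = -2.4 × (8.72 - 4.54) = -10.032%, loss ≈ 22334 × 10.032/100 ≈ 2241.
Year 2010: gap = -2.4 × (5.59 - 4.54) = -2.52%, loss ≈ 22334 × 2.52/100 ≈ 563.
Total lost output = 504 + 1796 + 2241 + 563 = 5104 billion.

$5,104 billion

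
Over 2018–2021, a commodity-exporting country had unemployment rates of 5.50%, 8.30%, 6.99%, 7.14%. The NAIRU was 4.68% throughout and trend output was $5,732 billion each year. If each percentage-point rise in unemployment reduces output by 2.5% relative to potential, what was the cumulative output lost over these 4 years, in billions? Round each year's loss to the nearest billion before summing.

Year 2018: gap = -2.5 × (5.5 - 4.68) = -2.05%, loss ≈ 5732 × 2.05/100 ≈ 118.
Year 2019: gap = -2.5 × (8.3 - 4.68) = -9.05%, loss ≈ 5732 × 9.05/100 ≈ 519.
Year 2020: gap = -2.5 × (6.99 - 4.68) = -5.775%, loss ≈ 5732 × 5.775/100 ≈ 331.
Year 2021: gap = -2.5 × (7.14 - 4.68) = -6.15%, loss ≈ 5732 × 6.15/100 ≈ 353.
Total lost output = 118 + 519 + 331 + 353 = 1321 billion.

$1,321 billion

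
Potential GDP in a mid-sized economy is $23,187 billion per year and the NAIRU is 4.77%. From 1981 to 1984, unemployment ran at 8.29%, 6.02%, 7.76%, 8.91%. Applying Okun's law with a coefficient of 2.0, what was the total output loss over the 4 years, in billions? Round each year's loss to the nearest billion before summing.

$5,519 billion

Year 1981: gap = -2.0 × (8.29 - 4.77) = -7.04%, loss ≈ 23187 × 7.04/100 ≈ 1632.
Year 1982: gap = -2.0 × (6.02 - 4.77) = -2.5%, loss ≈ 23187 × 2.5/100 ≈ 580.
Year 1983: gap = -2.0 × (7.76 - 4.77) = -5.98%, loss ≈ 23187 × 5.98/100 ≈ 1387.
Year 1984: gap = -2.0 × (8.91 - 4.77) = -8.28%, loss ≈ 23187 × 8.28/100 ≈ 1920.
Total lost output = 1632 + 580 + 1387 + 1920 = 5519 billion.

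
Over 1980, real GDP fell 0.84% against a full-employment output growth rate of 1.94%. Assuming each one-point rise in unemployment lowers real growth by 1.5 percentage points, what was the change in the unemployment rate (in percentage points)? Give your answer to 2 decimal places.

Growth-rate Okun's law: g_Y = g_Y* - β × Δu, so Δu = (g_Y* - g_Y)/β.
Δu = (1.94 + 0.84)/1.5 = 2.78/1.5 = 1.85 percentage points.

1.85 percentage points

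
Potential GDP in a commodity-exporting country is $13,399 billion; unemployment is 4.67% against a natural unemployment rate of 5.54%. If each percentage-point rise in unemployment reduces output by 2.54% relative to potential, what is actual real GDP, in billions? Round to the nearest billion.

$13,695 billion

Unemployment gap = 4.67 - 5.54 = -0.87 points, so the output gap is -2.54 × (-0.87) = 2.2098%.
Actual GDP = 13399 × (1 + 2.2098/100) = 13399 × 1.022098 ≈ 13695 billion.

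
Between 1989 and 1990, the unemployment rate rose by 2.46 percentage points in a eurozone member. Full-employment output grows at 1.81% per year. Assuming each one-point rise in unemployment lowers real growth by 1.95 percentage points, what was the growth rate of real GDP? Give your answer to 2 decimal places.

Growth-rate Okun's law: g_Y = g_Y* - β × Δu.
g_Y = 1.81 - 1.95 × (2.46) = 1.81 - 4.797 = -2.987%, i.e. -2.99% to 2 d.p.

-2.99%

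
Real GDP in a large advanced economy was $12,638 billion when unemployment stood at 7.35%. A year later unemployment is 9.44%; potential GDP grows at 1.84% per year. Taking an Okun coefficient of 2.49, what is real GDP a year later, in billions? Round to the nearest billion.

Δu = 9.44 - 7.35 = 2.09 points.
Okun's law (growth form): g_Y = g_Y* - β × Δu = 1.84 - 2.49 × (2.09) = 1.84 - 5.2041 = -3.3641%.
Real GDP in the next year = 12638 × (1 - 3.3641/100) = 12638 × 0.966359 ≈ 12213 billion.

$12,213 billion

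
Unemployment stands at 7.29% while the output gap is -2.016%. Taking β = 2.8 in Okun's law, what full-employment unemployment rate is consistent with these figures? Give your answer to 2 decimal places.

From Okun's law, u - u* = -(output gap)/β = -(-2.016)/2.8 = 0.72 points.
So u* = 7.29 - 0.72 = 6.57%.

6.57%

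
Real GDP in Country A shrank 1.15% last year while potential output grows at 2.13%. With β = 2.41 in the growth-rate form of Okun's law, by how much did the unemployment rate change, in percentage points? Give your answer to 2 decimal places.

1.36 percentage points

Growth-rate Okun's law: g_Y = g_Y* - β × Δu, so Δu = (g_Y* - g_Y)/β.
Δu = (2.13 + 1.15)/2.41 = 3.28/2.41 = 1.36 percentage points.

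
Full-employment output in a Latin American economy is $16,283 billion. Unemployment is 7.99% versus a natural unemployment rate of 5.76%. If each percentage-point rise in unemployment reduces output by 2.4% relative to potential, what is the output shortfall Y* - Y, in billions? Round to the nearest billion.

Output gap = -2.4 × (7.99 - 5.76) = -2.4 × 2.23 = -5.352%.
Actual GDP ≈ 16283 × 0.94648 ≈ 15412 billion, so the shortfall is 16283 - 15412 = 871 billion.

$871 billion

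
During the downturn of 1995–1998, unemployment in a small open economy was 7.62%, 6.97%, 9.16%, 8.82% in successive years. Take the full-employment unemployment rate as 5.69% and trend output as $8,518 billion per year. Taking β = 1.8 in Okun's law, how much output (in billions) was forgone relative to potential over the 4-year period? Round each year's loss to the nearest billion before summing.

Year 1995: gap = -1.8 × (7.62 - 5.69) = -3.474%, loss ≈ 8518 × 3.474/100 ≈ 296.
Year 1996: gap = -1.8 × (6.97 - 5.69) = -2.304%, loss ≈ 8518 × 2.304/100 ≈ 196.
Year 1997: gap = -1.8 × (9.16 - 5.69) = -6.246%, loss ≈ 8518 × 6.246/100 ≈ 532.
Year 1998: gap = -1.8 × (8.82 - 5.69) = -5.634%, loss ≈ 8518 × 5.634/100 ≈ 480.
Total lost output = 296 + 196 + 532 + 480 = 1504 billion.

$1,504 billion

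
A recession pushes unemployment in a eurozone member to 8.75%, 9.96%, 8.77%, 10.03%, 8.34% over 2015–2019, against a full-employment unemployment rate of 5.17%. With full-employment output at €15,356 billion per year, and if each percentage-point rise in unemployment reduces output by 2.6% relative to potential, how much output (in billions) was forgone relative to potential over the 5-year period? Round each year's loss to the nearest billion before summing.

Year 2015: gap = -2.6 × (8.75 - 5.17) = -9.308%, loss ≈ 15356 × 9.308/100 ≈ 1429.
Year 2016: gap = -2.6 × (9.96 - 5.17) = -12.454%, loss ≈ 15356 × 12.454/100 ≈ 1912.
Year 2017: gap = -2.6 × (8.77 - 5.17) = -9.36%, loss ≈ 15356 × 9.36/100 ≈ 1437.
Year 2018: gap = -2.6 × (10.03 - 5.17) = -12.636%, loss ≈ 15356 × 12.636/100 ≈ 1940.
Year 2019: gap = -2.6 × (8.34 - 5.17) = -8.242%, loss ≈ 15356 × 8.242/100 ≈ 1266.
Total lost output = 1429 + 1912 + 1437 + 1940 + 1266 = 7984 billion.

€7,984 billion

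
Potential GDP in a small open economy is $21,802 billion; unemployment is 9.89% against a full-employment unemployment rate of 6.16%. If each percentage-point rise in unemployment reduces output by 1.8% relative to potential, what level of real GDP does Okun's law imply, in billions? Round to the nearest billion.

$20,338 billion

Unemployment gap = 9.89 - 6.16 = 3.73 points, so the output gap is -1.8 × 3.73 = -6.714%.
Actual GDP = 21802 × (1 - 6.714/100) = 21802 × 0.93286 ≈ 20338 billion.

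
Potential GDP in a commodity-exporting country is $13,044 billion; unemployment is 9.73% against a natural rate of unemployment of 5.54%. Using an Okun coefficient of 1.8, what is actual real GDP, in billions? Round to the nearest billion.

Unemployment gap = 9.73 - 5.54 = 4.19 points, so the output gap is -1.8 × 4.19 = -7.542%.
Actual GDP = 13044 × (1 - 7.542/100) = 13044 × 0.92458 ≈ 12060 billion.

$12,060 billion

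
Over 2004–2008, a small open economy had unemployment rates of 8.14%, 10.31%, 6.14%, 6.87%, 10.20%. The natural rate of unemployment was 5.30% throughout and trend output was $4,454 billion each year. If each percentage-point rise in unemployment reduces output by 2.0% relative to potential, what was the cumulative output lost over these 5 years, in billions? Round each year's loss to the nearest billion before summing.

Year 2004: gap = -2.0 × (8.14 - 5.3) = -5.68%, loss ≈ 4454 × 5.68/100 ≈ 253.
Year 2005: gap = -2.0 × (10.31 - 5.3) = -10.02%, loss ≈ 4454 × 10.02/100 ≈ 446.
Year 2006: gap = -2.0 × (6.14 - 5.3) = -1.68%, loss ≈ 4454 × 1.68/100 ≈ 75.
Year 2007: gap = -2.0 × (6.87 - 5.3) = -3.14%, loss ≈ 4454 × 3.14/100 ≈ 140.
Year 2008: gap = -2.0 × (10.2 - 5.3) = -9.8%, loss ≈ 4454 × 9.8/100 ≈ 436.
Total lost output = 253 + 446 + 75 + 140 + 436 = 1350 billion.

$1,350 billion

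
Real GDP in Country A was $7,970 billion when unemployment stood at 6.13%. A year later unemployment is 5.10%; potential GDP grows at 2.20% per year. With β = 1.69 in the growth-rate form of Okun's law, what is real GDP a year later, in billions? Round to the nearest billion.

Δu = 5.1 - 6.13 = -1.03 points.
Okun's law (growth form): g_Y = g_Y* - β × Δu = 2.20 - 1.69 × (-1.03) = 2.2 + 1.7407 = 3.9407%.
Real GDP in the next year = 7970 × (1 + 3.9407/100) = 7970 × 1.039407 ≈ 8284 billion.

$8,284 billion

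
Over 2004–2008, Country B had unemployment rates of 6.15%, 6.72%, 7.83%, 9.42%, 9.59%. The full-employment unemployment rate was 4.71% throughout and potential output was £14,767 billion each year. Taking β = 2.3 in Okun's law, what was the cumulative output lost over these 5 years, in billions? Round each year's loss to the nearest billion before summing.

Year 2004: gap = -2.3 × (6.15 - 4.71) = -3.312%, loss ≈ 14767 × 3.312/100 ≈ 489.
Year 2005: gap = -2.3 × (6.72 - 4.71) = -4.623%, loss ≈ 14767 × 4.623/100 ≈ 683.
Year 2006: gap = -2.3 × (7.83 - 4.71) = -7.176%, loss ≈ 14767 × 7.176/100 ≈ 1060.
Year 2007: gap = -2.3 × (9.42 - 4.71) = -10.833%, loss ≈ 14767 × 10.833/100 ≈ 1600.
Year 2008: gap = -2.3 × (9.59 - 4.71) = -11.224%, loss ≈ 14767 × 11.224/100 ≈ 1657.
Total lost output = 489 + 683 + 1060 + 1600 + 1657 = 5489 billion.

£5,489 billion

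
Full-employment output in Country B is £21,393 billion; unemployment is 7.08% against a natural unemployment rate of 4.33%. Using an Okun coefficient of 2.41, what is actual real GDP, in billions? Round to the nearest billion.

Unemployment gap = 7.08 - 4.33 = 2.75 points, so the output gap is -2.41 × 2.75 = -6.6275%.
Actual GDP = 21393 × (1 - 6.6275/100) = 21393 × 0.933725 ≈ 19975 billion.

£19,975 billion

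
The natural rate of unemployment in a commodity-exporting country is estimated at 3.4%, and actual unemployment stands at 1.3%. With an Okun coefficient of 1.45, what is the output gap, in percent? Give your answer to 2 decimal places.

The unemployment gap is 1.3 - 3.4 = -2.1 percentage points.
Okun's law gives an output gap of -1.45 × (-2.1) = 3.045%, i.e. 3.05% above potential.

3.05%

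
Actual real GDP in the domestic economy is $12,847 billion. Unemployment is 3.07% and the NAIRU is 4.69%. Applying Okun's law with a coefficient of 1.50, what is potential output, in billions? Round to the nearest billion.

Unemployment gap = 3.07 - 4.69 = -1.62 points, so output gap = -1.5 × (-1.62) = 2.43%.
Since Y = Y* × (1 + gap/100), Y* = 12847/1.0243 ≈ 12542 billion.

$12,542 billion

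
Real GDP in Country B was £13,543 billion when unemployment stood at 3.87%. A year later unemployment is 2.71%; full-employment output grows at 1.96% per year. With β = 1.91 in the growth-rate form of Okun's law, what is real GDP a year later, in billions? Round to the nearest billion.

£14,109 billion

Δu = 2.71 - 3.87 = -1.16 points.
Okun's law (growth form): g_Y = g_Y* - β × Δu = 1.96 - 1.91 × (-1.16) = 1.96 + 2.2156 = 4.1756%.
Real GDP in the next year = 13543 × (1 + 4.1756/100) = 13543 × 1.041756 ≈ 14109 billion.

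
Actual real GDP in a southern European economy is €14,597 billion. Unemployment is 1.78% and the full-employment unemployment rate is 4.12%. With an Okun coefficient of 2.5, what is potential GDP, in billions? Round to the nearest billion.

€13,790 billion

Unemployment gap = 1.78 - 4.12 = -2.34 points, so output gap = -2.5 × (-2.34) = 5.85%.
Since Y = Y* × (1 + gap/100), Y* = 14597/1.0585 ≈ 13790 billion.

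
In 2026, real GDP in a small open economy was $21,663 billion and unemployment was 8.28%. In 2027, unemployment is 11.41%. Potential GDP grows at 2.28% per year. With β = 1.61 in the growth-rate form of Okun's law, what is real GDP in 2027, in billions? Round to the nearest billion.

Δu = 11.41 - 8.28 = 3.13 points.
Okun's law (growth form): g_Y = g_Y* - β × Δu = 2.28 - 1.61 × (3.13) = 2.28 - 5.0393 = -2.7593%.
Real GDP in the next year = 21663 × (1 - 2.7593/100) = 21663 × 0.972407 ≈ 21065 billion.

$21,065 billion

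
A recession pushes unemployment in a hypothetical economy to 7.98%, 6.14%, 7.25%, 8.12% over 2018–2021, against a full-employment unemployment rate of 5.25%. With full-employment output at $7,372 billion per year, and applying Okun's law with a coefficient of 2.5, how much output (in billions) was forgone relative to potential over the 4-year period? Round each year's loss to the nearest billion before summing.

$1,565 billion

Year 2018: gap = -2.5 × (7.98 - 5.25) = -6.825%, loss ≈ 7372 × 6.825/100 ≈ 503.
Year 2019: gap = -2.5 × (6.14 - 5.25) = -2.225%, loss ≈ 7372 × 2.225/100 ≈ 164.
Year 2020: gap = -2.5 × (7.25 - 5.25) = -5%, loss ≈ 7372 × 5/100 ≈ 369.
Year 2021: gap = -2.5 × (8.12 - 5.25) = -7.175%, loss ≈ 7372 × 7.175/100 ≈ 529.
Total lost output = 503 + 164 + 369 + 529 = 1565 billion.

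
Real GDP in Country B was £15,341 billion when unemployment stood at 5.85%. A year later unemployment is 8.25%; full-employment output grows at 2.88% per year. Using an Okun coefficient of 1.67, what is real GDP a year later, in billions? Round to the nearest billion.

£15,168 billion

Δu = 8.25 - 5.85 = 2.4 points.
Okun's law (growth form): g_Y = g_Y* - β × Δu = 2.88 - 1.67 × (2.40) = 2.88 - 4.008 = -1.128%.
Real GDP in the next year = 15341 × (1 - 1.128/100) = 15341 × 0.98872 ≈ 15168 billion.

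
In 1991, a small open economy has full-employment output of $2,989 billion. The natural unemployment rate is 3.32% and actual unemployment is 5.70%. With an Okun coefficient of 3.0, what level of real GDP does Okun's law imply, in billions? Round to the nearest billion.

Unemployment gap = 5.7 - 3.32 = 2.38 points, so the output gap is -3 × 2.38 = -7.14%.
Actual GDP = 2989 × (1 - 7.14/100) = 2989 × 0.9286 ≈ 2776 billion.

$2,776 billion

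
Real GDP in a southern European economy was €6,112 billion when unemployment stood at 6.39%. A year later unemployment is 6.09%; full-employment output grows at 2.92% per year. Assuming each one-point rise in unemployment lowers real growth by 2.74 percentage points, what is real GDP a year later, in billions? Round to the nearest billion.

€6,341 billion

Δu = 6.09 - 6.39 = -0.3 points.
Okun's law (growth form): g_Y = g_Y* - β × Δu = 2.92 - 2.74 × (-0.30) = 2.92 + 0.822 = 3.742%.
Real GDP in the next year = 6112 × (1 + 3.742/100) = 6112 × 1.03742 ≈ 6341 billion.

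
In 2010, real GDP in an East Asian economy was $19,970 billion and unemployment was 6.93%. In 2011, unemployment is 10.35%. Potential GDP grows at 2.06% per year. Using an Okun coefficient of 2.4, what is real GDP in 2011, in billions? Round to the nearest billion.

$18,742 billion

Δu = 10.35 - 6.93 = 3.42 points.
Okun's law (growth form): g_Y = g_Y* - β × Δu = 2.06 - 2.4 × (3.42) = 2.06 - 8.208 = -6.148%.
Real GDP in the next year = 19970 × (1 - 6.148/100) = 19970 × 0.93852 ≈ 18742 billion.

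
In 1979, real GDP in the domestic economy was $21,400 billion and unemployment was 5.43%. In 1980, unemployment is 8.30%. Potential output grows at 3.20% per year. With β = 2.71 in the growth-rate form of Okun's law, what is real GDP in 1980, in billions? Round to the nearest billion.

Δu = 8.3 - 5.43 = 2.87 points.
Okun's law (growth form): g_Y = g_Y* - β × Δu = 3.20 - 2.71 × (2.87) = 3.2 - 7.7777 = -4.5777%.
Real GDP in the next year = 21400 × (1 - 4.5777/100) = 21400 × 0.954223 ≈ 20420 billion.

$20,420 billion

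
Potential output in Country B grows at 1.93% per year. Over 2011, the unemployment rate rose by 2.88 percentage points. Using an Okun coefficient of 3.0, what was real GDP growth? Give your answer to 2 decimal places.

-6.71%

Growth-rate Okun's law: g_Y = g_Y* - β × Δu.
g_Y = 1.93 - 3.0 × (2.88) = 1.93 - 8.64 = -6.71%, i.e. -6.71% to 2 d.p.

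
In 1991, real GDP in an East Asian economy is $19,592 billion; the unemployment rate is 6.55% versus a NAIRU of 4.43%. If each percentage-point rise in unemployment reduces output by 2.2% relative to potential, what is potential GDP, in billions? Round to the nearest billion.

Unemployment gap = 6.55 - 4.43 = 2.12 points, so output gap = -2.2 × 2.12 = -4.664%.
Since Y = Y* × (1 + gap/100), Y* = 19592/0.95336 ≈ 20550 billion.

$20,550 billion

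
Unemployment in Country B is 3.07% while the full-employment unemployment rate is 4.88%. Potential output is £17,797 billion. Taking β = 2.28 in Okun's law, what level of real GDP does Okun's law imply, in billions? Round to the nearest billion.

£18,531 billion

Unemployment gap = 3.07 - 4.88 = -1.81 points, so the output gap is -2.28 × (-1.81) = 4.1268%.
Actual GDP = 17797 × (1 + 4.1268/100) = 17797 × 1.041268 ≈ 18531 billion.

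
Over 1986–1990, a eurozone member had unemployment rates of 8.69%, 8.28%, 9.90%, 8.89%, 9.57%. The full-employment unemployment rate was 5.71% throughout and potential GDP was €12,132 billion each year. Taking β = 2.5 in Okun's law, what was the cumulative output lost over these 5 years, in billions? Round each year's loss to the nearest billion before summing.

Year 1986: gap = -2.5 × (8.69 - 5.71) = -7.45%, loss ≈ 12132 × 7.45/100 ≈ 904.
Year 1987: gap = -2.5 × (8.28 - 5.71) = -6.425%, loss ≈ 12132 × 6.425/100 ≈ 779.
Year 1988: gap = -2.5 × (9.9 - 5.71) = -10.475%, loss ≈ 12132 × 10.475/100 ≈ 1271.
Year 1989: gap = -2.5 × (8.89 - 5.71) = -7.95%, loss ≈ 12132 × 7.95/100 ≈ 964.
Year 1990: gap = -2.5 × (9.57 - 5.71) = -9.65%, loss ≈ 12132 × 9.65/100 ≈ 1171.
Total lost output = 904 + 779 + 1271 + 964 + 1171 = 5089 billion.

€5,089 billion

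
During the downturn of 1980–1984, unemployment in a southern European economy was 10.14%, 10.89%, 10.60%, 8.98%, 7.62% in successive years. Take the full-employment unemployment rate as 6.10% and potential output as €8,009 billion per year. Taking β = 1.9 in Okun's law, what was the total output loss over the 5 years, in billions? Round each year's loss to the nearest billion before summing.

€2,698 billion

Year 1980: gap = -1.9 × (10.14 - 6.1) = -7.676%, loss ≈ 8009 × 7.676/100 ≈ 615.
Year 1981: gap = -1.9 × (10.89 - 6.1) = -9.101%, loss ≈ 8009 × 9.101/100 ≈ 729.
Year 1982: gap = -1.9 × (10.6 - 6.1) = -8.55%, loss ≈ 8009 × 8.55/100 ≈ 685.
Year 1983: gap = -1.9 × (8.98 - 6.1) = -5.472%, loss ≈ 8009 × 5.472/100 ≈ 438.
Year 1984: gap = -1.9 × (7.62 - 6.1) = -2.888%, loss ≈ 8009 × 2.888/100 ≈ 231.
Total lost output = 615 + 729 + 685 + 438 + 231 = 2698 billion.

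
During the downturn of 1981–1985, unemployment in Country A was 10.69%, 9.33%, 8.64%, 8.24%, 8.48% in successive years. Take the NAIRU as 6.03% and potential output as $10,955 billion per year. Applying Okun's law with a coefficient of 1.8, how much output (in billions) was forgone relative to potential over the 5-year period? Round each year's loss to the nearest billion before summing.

$3,004 billion

Year 1981: gap = -1.8 × (10.69 - 6.03) = -8.388%, loss ≈ 10955 × 8.388/100 ≈ 919.
Year 1982: gap = -1.8 × (9.33 - 6.03) = -5.94%, loss ≈ 10955 × 5.94/100 ≈ 651.
Year 1983: gap = -1.8 × (8.64 - 6.03) = -4.698%, loss ≈ 10955 × 4.698/100 ≈ 515.
Year 1984: gap = -1.8 × (8.24 - 6.03) = -3.978%, loss ≈ 10955 × 3.978/100 ≈ 436.
Year 1985: gap = -1.8 × (8.48 - 6.03) = -4.41%, loss ≈ 10955 × 4.41/100 ≈ 483.
Total lost output = 919 + 651 + 515 + 436 + 483 = 3004 billion.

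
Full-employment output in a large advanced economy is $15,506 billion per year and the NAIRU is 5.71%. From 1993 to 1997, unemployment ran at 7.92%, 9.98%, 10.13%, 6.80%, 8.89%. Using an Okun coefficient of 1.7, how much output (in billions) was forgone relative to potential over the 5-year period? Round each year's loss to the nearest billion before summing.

Year 1993: gap = -1.7 × (7.92 - 5.71) = -3.757%, loss ≈ 15506 × 3.757/100 ≈ 583.
Year 1994: gap = -1.7 × (9.98 - 5.71) = -7.259%, loss ≈ 15506 × 7.259/100 ≈ 1126.
Year 1995: gap = -1.7 × (10.13 - 5.71) = -7.514%, loss ≈ 15506 × 7.514/100 ≈ 1165.
Year 1996: gap = -1.7 × (6.8 - 5.71) = -1.853%, loss ≈ 15506 × 1.853/100 ≈ 287.
Year 1997: gap = -1.7 × (8.89 - 5.71) = -5.406%, loss ≈ 15506 × 5.406/100 ≈ 838.
Total lost output = 583 + 1126 + 1165 + 287 + 838 = 3999 billion.

$3,999 billion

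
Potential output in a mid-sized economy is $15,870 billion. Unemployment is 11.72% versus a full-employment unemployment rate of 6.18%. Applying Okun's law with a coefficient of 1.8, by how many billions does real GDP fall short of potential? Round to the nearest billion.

Output gap = -1.8 × (11.72 - 6.18) = -1.8 × 5.54 = -9.972%.
Actual GDP ≈ 15870 × 0.90028 ≈ 14287 billion, so the shortfall is 15870 - 14287 = 1583 billion.

$1,583 billion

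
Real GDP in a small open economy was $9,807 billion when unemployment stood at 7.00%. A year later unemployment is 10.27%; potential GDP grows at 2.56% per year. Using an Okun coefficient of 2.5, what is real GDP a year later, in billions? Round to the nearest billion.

$9,256 billion

Δu = 10.27 - 7 = 3.27 points.
Okun's law (growth form): g_Y = g_Y* - β × Δu = 2.56 - 2.5 × (3.27) = 2.56 - 8.175 = -5.615%.
Real GDP in the next year = 9807 × (1 - 5.615/100) = 9807 × 0.94385 ≈ 9256 billion.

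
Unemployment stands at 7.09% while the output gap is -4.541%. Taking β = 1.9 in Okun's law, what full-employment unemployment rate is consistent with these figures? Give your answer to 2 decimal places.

4.70%

From Okun's law, u - u* = -(output gap)/β = -(-4.541)/1.9 = 2.39 points.
So u* = 7.09 - 2.39 = 4.70%.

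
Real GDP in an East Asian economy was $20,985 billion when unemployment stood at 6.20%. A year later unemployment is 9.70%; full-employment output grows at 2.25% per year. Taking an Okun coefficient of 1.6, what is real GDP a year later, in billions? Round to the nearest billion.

$20,282 billion

Δu = 9.7 - 6.2 = 3.5 points.
Okun's law (growth form): g_Y = g_Y* - β × Δu = 2.25 - 1.6 × (3.50) = 2.25 - 5.6 = -3.35%.
Real GDP in the next year = 20985 × (1 - 3.35/100) = 20985 × 0.9665 ≈ 20282 billion.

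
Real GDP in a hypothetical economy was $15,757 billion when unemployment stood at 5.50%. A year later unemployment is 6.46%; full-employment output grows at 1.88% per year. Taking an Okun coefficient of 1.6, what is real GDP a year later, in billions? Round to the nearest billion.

$15,811 billion

Δu = 6.46 - 5.5 = 0.96 points.
Okun's law (growth form): g_Y = g_Y* - β × Δu = 1.88 - 1.6 × (0.96) = 1.88 - 1.536 = 0.344%.
Real GDP in the next year = 15757 × (1 + 0.344/100) = 15757 × 1.00344 ≈ 15811 billion.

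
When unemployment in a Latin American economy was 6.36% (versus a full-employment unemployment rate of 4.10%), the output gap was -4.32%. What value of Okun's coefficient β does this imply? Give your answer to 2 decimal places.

β ≈ 1.91

Okun's law: output gap = -β × (u - u*).
-4.32 = -β × (6.36 - 4.1) = -β × 2.26, so β = 4.32/2.26 = 1.91.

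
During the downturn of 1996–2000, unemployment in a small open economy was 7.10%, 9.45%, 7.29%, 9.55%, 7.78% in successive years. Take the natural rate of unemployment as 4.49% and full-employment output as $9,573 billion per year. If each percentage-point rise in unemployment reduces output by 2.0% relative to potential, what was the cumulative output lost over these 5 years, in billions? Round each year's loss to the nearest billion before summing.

$3,585 billion

Year 1996: gap = -2.0 × (7.1 - 4.49) = -5.22%, loss ≈ 9573 × 5.22/100 ≈ 500.
Year 1997: gap = -2.0 × (9.45 - 4.49) = -9.92%, loss ≈ 9573 × 9.92/100 ≈ 950.
Year 1998: gap = -2.0 × (7.29 - 4.49) = -5.6%, loss ≈ 9573 × 5.6/100 ≈ 536.
Year 1999: gap = -2.0 × (9.55 - 4.49) = -10.12%, loss ≈ 9573 × 10.12/100 ≈ 969.
Year 2000: gap = -2.0 × (7.78 - 4.49) = -6.58%, loss ≈ 9573 × 6.58/100 ≈ 630.
Total lost output = 500 + 950 + 536 + 969 + 630 = 3585 billion.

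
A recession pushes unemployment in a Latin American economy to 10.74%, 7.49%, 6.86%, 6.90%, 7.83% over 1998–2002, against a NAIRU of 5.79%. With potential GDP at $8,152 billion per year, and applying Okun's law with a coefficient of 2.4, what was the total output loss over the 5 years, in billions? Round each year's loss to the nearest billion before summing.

$2,126 billion

Year 1998: gap = -2.4 × (10.74 - 5.79) = -11.88%, loss ≈ 8152 × 11.88/100 ≈ 968.
Year 1999: gap = -2.4 × (7.49 - 5.79) = -4.08%, loss ≈ 8152 × 4.08/100 ≈ 333.
Year 2000: gap = -2.4 × (6.86 - 5.79) = -2.568%, loss ≈ 8152 × 2.568/100 ≈ 209.
Year 2001: gap = -2.4 × (6.9 - 5.79) = -2.664%, loss ≈ 8152 × 2.664/100 ≈ 217.
Year 2002: gap = -2.4 × (7.83 - 5.79) = -4.896%, loss ≈ 8152 × 4.896/100 ≈ 399.
Total lost output = 968 + 333 + 209 + 217 + 399 = 2126 billion.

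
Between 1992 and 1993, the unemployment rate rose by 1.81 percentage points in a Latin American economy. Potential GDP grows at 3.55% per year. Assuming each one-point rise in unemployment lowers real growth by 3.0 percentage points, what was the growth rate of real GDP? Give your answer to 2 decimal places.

Growth-rate Okun's law: g_Y = g_Y* - β × Δu.
g_Y = 3.55 - 3.0 × (1.81) = 3.55 - 5.43 = -1.88%, i.e. -1.88% to 2 d.p.

-1.88%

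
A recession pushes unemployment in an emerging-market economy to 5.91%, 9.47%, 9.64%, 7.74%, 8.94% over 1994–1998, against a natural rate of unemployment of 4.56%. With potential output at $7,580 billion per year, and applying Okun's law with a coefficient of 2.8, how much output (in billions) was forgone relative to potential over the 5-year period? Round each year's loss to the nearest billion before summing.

$4,012 billion

Year 1994: gap = -2.8 × (5.91 - 4.56) = -3.78%, loss ≈ 7580 × 3.78/100 ≈ 287.
Year 1995: gap = -2.8 × (9.47 - 4.56) = -13.748%, loss ≈ 7580 × 13.748/100 ≈ 1042.
Year 1996: gap = -2.8 × (9.64 - 4.56) = -14.224%, loss ≈ 7580 × 14.224/100 ≈ 1078.
Year 1997: gap = -2.8 × (7.74 - 4.56) = -8.904%, loss ≈ 7580 × 8.904/100 ≈ 675.
Year 1998: gap = -2.8 × (8.94 - 4.56) = -12.264%, loss ≈ 7580 × 12.264/100 ≈ 930.
Total lost output = 287 + 1042 + 1078 + 675 + 930 = 4012 billion.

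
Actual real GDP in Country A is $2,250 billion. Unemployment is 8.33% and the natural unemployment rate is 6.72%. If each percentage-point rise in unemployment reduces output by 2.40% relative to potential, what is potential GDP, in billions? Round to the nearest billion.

$2,340 billion

Unemployment gap = 8.33 - 6.72 = 1.61 points, so output gap = -2.4 × 1.61 = -3.864%.
Since Y = Y* × (1 + gap/100), Y* = 2250/0.96136 ≈ 2340 billion.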